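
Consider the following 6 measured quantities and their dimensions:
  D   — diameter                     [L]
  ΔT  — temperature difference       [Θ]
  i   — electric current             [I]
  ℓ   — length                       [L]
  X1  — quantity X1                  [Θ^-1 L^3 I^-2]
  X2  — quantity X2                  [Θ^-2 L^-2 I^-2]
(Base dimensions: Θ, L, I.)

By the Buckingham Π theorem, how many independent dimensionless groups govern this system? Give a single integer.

Exponent matrix [Θ,L,I] × [D,ΔT,i,ℓ,X1,X2]:
  Θ: [ 0  1  0  0 -1 -2]
  L: [ 1  0  0  1  3 -2]
  I: [ 0  0  1  0 -2 -2]
Row reduction gives pivot columns D,ΔT,i; rank = 3
6 vars − rank 3 = 3 Π groups

3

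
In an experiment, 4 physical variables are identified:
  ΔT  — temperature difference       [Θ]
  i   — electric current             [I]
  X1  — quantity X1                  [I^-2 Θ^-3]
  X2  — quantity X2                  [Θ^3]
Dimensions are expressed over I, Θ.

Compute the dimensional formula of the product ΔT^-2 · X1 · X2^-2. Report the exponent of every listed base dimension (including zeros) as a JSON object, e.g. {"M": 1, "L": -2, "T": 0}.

{"I": -2, "Θ": -11}

Exponent matrix [I,Θ] × [ΔT,i,X1,X2]:
  I: [ 0  1 -2  0]
  Θ: [ 1  0 -3  3]
  [I]: (-2)·0+(1)·-2+(-2)·0 = -2
  [Θ]: (-2)·1+(1)·-3+(-2)·3 = -11
⇒ I^-2 Θ^-11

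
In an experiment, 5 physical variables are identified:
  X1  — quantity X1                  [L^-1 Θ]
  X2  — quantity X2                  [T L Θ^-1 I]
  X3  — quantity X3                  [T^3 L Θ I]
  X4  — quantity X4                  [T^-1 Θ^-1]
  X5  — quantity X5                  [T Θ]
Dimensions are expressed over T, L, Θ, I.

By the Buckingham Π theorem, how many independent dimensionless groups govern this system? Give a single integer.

2

Write exponents as rows T,L,Θ,I / cols X1,X2,X3,X4,X5:
  T: [ 0  1  3 -1  1]
  L: [-1  1  1  0  0]
  Θ: [ 1 -1  1 -1  1]
  I: [ 0  1  1  0  0]
Echelon form has 3 nonzero rows (pivots: X1,X2,X3)
5 vars − rank 3 = 2 Π groups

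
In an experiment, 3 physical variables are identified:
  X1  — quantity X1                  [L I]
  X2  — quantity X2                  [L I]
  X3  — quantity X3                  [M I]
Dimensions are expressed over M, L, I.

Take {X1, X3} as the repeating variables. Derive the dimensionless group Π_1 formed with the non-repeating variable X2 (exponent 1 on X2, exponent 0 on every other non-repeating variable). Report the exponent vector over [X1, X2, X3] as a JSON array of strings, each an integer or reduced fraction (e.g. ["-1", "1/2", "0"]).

["-1", "1", "0"]

Dimensional matrix (M×L×I by X1×X2×X3):
  M: [ 0  0  1]
  L: [ 1  1  0]
  I: [ 1  1  1]
Echelon form has 2 nonzero rows (pivots: X1,X3)
Repeat: X1,X3; free: X2
RREF:
  r0: [   1    1    0]
  r1: [   0    0    1]
  r2: [   0    0    0]
Fix exponent of X2 at 1; solve each RREF row for its pivot's exponent:
  r0: exp(X1) + (1)·1 = 0 ⇒ exp(X1) = -1
  r1: exp(X3) + (0)·1 = 0 ⇒ exp(X3) = 0
Π_1 = X1^-1 · X2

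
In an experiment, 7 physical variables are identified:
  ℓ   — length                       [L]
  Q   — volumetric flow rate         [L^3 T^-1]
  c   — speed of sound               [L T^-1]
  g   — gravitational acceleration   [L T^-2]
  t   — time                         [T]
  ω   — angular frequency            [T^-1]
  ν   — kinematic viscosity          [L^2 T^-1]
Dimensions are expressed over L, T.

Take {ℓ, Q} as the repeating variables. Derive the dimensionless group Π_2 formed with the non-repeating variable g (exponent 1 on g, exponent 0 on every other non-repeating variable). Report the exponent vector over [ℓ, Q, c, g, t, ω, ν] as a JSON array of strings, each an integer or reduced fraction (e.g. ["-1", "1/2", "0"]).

Write exponents as rows L,T / cols ℓ,Q,c,g,t,ω,ν:
  L: [ 1  3  1  1  0  0  2]
  T: [ 0 -1 -1 -2  1 -1 -1]
Row reduction gives pivot columns ℓ,Q; rank = 2
Pivot set = {ℓ,Q}, free = {c,g,t,ω,ν}
RREF:
  r0: [   1    0   -2   -5    3   -3   -1]
  r1: [   0    1    1    2   -1    1    1]
Fix exponent of g at 1, c at 0, t at 0, ω at 0, ν at 0; solve each RREF row for its pivot's exponent:
  r0: exp(ℓ) + (-5)·1 = 0 ⇒ exp(ℓ) = 5
  r1: exp(Q) + (2)·1 = 0 ⇒ exp(Q) = -2
Π_2 = ℓ^5 · Q^-2 · g

["5", "-2", "0", "1", "0", "0", "0"]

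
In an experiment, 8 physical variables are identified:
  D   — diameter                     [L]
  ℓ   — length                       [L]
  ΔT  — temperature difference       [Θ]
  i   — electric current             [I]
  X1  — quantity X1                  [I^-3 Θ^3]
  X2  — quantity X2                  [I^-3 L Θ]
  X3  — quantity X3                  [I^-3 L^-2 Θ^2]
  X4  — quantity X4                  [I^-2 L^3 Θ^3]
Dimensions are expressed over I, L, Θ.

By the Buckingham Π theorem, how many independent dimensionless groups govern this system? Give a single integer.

5

Write exponents as rows I,L,Θ / cols D,ℓ,ΔT,i,X1,X2,X3,X4:
  I: [ 0  0  0  1 -3 -3 -3 -2]
  L: [ 1  1  0  0  0  1 -2  3]
  Θ: [ 0  0  1  0  3  1  2  3]
Echelon form has 3 nonzero rows (pivots: D,ΔT,i)
Π count = n − r = 8 − 3 = 5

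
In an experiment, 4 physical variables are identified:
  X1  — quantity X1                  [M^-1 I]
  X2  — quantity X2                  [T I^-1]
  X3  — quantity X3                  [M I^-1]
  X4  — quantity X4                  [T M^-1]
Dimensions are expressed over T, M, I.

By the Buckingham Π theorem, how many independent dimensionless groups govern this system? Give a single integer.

Exponent matrix [T,M,I] × [X1,X2,X3,X4]:
  T: [ 0  1  0  1]
  M: [-1  0  1 -1]
  I: [ 1 -1 -1  0]
Echelon form has 2 nonzero rows (pivots: X1,X2)
n=4, r=2 ⇒ 2 dimensionless groups

2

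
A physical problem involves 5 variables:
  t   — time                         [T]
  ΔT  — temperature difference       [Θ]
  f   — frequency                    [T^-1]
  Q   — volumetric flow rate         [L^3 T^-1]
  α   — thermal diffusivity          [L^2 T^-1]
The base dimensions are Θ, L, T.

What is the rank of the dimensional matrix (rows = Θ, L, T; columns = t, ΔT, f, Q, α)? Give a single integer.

3

Write exponents as rows Θ,L,T / cols t,ΔT,f,Q,α:
  Θ: [ 0  1  0  0  0]
  L: [ 0  0  0  3  2]
  T: [ 1  0 -1 -1 -1]
Row reduction gives pivot columns t,ΔT,Q; rank = 3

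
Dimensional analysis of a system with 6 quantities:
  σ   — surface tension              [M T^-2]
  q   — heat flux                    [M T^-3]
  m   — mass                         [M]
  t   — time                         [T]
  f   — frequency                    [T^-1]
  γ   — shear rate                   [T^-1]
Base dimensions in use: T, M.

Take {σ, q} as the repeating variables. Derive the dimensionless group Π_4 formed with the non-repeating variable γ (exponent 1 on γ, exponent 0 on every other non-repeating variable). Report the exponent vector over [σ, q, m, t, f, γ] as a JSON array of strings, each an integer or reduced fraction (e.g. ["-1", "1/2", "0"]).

Exponent matrix [T,M] × [σ,q,m,t,f,γ]:
  T: [-2 -3  0  1 -1 -1]
  M: [ 1  1  1  0  0  0]
Row reduction gives pivot columns σ,q; rank = 2
Repeat: σ,q; free: m,t,f,γ
RREF:
  r0: [   1    0    3    1   -1   -1]
  r1: [   0    1   -2   -1    1    1]
Fix exponent of γ at 1, m at 0, t at 0, f at 0; solve each RREF row for its pivot's exponent:
  r0: exp(σ) + (-1)·1 = 0 ⇒ exp(σ) = 1
  r1: exp(q) + (1)·1 = 0 ⇒ exp(q) = -1
Π_4 = σ · q^-1 · γ

["1", "-1", "0", "0", "0", "1"]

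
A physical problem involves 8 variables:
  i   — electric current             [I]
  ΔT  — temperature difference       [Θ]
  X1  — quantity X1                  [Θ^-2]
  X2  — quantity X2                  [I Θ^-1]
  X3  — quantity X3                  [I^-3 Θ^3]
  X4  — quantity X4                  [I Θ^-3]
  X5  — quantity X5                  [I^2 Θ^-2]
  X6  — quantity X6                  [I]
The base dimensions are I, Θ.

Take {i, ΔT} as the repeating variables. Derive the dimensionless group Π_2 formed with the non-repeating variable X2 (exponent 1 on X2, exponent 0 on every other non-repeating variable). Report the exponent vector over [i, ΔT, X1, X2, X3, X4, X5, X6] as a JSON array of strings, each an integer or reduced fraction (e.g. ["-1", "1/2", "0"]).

Dimensional matrix (I×Θ by i×ΔT×X1×X2×X3×X4×X5×X6):
  I: [ 1  0  0  1 -3  1  2  1]
  Θ: [ 0  1 -2 -1  3 -3 -2  0]
RREF → pivots at {i,ΔT} ⇒ r = 2
Repeat: i,ΔT; free: X1,X2,X3,X4,X5,X6
RREF:
  r0: [   1    0    0    1   -3    1    2    1]
  r1: [   0    1   -2   -1    3   -3   -2    0]
Fix exponent of X2 at 1, X1 at 0, X3 at 0, X4 at 0, X5 at 0, X6 at 0; solve each RREF row for its pivot's exponent:
  r0: exp(i) + (1)·1 = 0 ⇒ exp(i) = -1
  r1: exp(ΔT) + (-1)·1 = 0 ⇒ exp(ΔT) = 1
Π_2 = i^-1 · ΔT · X2

["-1", "1", "0", "1", "0", "0", "0", "0"]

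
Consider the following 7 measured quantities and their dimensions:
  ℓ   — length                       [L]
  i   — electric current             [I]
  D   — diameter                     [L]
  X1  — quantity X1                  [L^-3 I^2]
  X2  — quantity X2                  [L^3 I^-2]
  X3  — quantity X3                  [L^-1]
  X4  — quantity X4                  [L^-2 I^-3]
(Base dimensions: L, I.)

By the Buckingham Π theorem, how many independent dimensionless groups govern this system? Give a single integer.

Dimensional matrix (L×I by ℓ×i×D×X1×X2×X3×X4):
  L: [ 1  0  1 -3  3 -1 -2]
  I: [ 0  1  0  2 -2  0 -3]
Echelon form has 2 nonzero rows (pivots: ℓ,i)
n=7, r=2 ⇒ 5 dimensionless groups

5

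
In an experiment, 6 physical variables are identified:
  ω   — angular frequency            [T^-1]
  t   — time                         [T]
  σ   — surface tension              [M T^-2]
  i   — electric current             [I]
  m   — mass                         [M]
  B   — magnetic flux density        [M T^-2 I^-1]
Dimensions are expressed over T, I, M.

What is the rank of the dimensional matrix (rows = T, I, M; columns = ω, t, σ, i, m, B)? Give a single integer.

Dimensional matrix (T×I×M by ω×t×σ×i×m×B):
  T: [-1  1 -2  0  0 -2]
  I: [ 0  0  0  1  0 -1]
  M: [ 0  0  1  0  1  1]
Row reduction gives pivot columns ω,σ,i; rank = 3

3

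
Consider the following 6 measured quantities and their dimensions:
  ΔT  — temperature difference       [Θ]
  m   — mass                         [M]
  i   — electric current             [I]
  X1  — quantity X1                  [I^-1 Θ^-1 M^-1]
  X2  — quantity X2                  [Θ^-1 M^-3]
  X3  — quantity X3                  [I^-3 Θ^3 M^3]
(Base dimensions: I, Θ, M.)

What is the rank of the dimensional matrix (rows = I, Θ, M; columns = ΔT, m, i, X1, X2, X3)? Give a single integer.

3

Exponent matrix [I,Θ,M] × [ΔT,m,i,X1,X2,X3]:
  I: [ 0  0  1 -1  0 -3]
  Θ: [ 1  0  0 -1 -1  3]
  M: [ 0  1  0 -1 -3  3]
Echelon form has 3 nonzero rows (pivots: ΔT,m,i)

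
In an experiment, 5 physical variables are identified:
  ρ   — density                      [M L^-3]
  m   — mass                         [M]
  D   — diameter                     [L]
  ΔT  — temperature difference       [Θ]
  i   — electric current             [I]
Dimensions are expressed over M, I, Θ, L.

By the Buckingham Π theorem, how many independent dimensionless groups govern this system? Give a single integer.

Write exponents as rows M,I,Θ,L / cols ρ,m,D,ΔT,i:
  M: [ 1  1  0  0  0]
  I: [ 0  0  0  0  1]
  Θ: [ 0  0  0  1  0]
  L: [-3  0  1  0  0]
RREF → pivots at {ρ,m,ΔT,i} ⇒ r = 4
5 vars − rank 4 = 1 Π group

1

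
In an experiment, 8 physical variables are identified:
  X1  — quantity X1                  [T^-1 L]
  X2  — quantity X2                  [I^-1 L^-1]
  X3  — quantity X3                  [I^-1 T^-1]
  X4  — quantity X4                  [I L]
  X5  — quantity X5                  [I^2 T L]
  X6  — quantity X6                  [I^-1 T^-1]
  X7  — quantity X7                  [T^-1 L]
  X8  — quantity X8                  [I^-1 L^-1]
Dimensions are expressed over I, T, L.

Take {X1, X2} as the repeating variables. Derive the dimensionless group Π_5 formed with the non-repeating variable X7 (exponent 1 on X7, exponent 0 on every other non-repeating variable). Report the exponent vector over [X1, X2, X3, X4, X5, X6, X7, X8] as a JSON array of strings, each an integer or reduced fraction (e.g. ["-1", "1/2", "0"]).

["-1", "0", "0", "0", "0", "0", "1", "0"]

Write exponents as rows I,T,L / cols X1,X2,X3,X4,X5,X6,X7,X8:
  I: [ 0 -1 -1  1  2 -1  0 -1]
  T: [-1  0 -1  0  1 -1 -1  0]
  L: [ 1 -1  0  1  1  0  1 -1]
Row reduction gives pivot columns X1,X2; rank = 2
Repeat: X1,X2; free: X3,X4,X5,X6,X7,X8
RREF:
  r0: [   1    0    1    0   -1    1    1    0]
  r1: [   0    1    1   -1   -2    1    0    1]
  r2: [   0    0    0    0    0    0    0    0]
Fix exponent of X7 at 1, X3 at 0, X4 at 0, X5 at 0, X6 at 0, X8 at 0; solve each RREF row for its pivot's exponent:
  r0: exp(X1) + (1)·1 = 0 ⇒ exp(X1) = -1
  r1: exp(X2) + (0)·1 = 0 ⇒ exp(X2) = 0
Π_5 = X1^-1 · X7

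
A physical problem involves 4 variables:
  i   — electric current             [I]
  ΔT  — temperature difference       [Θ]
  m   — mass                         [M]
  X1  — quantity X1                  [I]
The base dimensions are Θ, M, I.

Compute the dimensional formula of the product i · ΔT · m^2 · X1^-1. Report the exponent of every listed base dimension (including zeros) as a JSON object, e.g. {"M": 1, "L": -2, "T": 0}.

{"Θ": 1, "M": 2, "I": 0}

Exponent matrix [Θ,M,I] × [i,ΔT,m,X1]:
  Θ: [ 0  1  0  0]
  M: [ 0  0  1  0]
  I: [ 1  0  0  1]
  [Θ]: (1)·0+(1)·1+(2)·0+(-1)·0 = 1
  [M]: (1)·0+(1)·0+(2)·1+(-1)·0 = 2
  [I]: (1)·1+(1)·0+(2)·0+(-1)·1 = 0
⇒ Θ M^2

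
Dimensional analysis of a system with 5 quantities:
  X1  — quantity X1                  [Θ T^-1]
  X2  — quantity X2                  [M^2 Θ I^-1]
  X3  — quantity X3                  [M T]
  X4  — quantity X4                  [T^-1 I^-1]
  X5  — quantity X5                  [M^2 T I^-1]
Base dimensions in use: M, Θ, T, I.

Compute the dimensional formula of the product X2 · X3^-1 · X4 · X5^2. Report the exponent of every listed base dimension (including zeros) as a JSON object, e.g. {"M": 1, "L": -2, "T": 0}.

{"M": 5, "Θ": 1, "T": 0, "I": -4}

Dimensional matrix (M×Θ×T×I by X1×X2×X3×X4×X5):
  M: [ 0  2  1  0  2]
  Θ: [ 1  1  0  0  0]
  T: [-1  0  1 -1  1]
  I: [ 0 -1  0 -1 -1]
  [M]: (1)·2+(-1)·1+(1)·0+(2)·2 = 5
  [Θ]: (1)·1+(-1)·0+(1)·0+(2)·0 = 1
  [T]: (1)·0+(-1)·1+(1)·-1+(2)·1 = 0
  [I]: (1)·-1+(-1)·0+(1)·-1+(2)·-1 = -4
⇒ M^5 Θ I^-4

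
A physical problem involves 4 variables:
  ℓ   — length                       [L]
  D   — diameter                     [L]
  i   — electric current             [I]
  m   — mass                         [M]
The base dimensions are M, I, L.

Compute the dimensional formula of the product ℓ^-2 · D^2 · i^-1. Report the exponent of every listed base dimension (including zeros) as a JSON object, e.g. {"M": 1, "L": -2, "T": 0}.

Exponent matrix [M,I,L] × [ℓ,D,i,m]:
  M: [ 0  0  0  1]
  I: [ 0  0  1  0]
  L: [ 1  1  0  0]
  [M]: (-2)·0+(2)·0+(-1)·0 = 0
  [I]: (-2)·0+(2)·0+(-1)·1 = -1
  [L]: (-2)·1+(2)·1+(-1)·0 = 0
⇒ I^-1

{"M": 0, "I": -1, "L": 0}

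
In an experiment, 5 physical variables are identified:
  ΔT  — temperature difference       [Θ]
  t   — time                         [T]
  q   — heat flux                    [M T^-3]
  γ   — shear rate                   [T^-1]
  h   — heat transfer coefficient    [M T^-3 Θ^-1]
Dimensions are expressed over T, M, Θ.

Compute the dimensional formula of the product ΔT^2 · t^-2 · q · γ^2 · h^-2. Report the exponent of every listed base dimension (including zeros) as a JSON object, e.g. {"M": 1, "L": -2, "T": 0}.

Dimensional matrix (T×M×Θ by ΔT×t×q×γ×h):
  T: [ 0  1 -3 -1 -3]
  M: [ 0  0  1  0  1]
  Θ: [ 1  0  0  0 -1]
  [T]: (2)·0+(-2)·1+(1)·-3+(2)·-1+(-2)·-3 = -1
  [M]: (2)·0+(-2)·0+(1)·1+(2)·0+(-2)·1 = -1
  [Θ]: (2)·1+(-2)·0+(1)·0+(2)·0+(-2)·-1 = 4
⇒ T^-1 M^-1 Θ^4

{"T": -1, "M": -1, "Θ": 4}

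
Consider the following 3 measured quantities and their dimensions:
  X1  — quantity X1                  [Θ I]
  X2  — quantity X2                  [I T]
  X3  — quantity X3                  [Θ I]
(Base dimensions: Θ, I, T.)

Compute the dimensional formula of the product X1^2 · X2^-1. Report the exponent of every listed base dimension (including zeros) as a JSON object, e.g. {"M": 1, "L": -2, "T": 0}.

Write exponents as rows Θ,I,T / cols X1,X2,X3:
  Θ: [ 1  0  1]
  I: [ 1  1  1]
  T: [ 0  1  0]
  [Θ]: (2)·1+(-1)·0 = 2
  [I]: (2)·1+(-1)·1 = 1
  [T]: (2)·0+(-1)·1 = -1
⇒ Θ^2 I T^-1

{"Θ": 2, "I": 1, "T": -1}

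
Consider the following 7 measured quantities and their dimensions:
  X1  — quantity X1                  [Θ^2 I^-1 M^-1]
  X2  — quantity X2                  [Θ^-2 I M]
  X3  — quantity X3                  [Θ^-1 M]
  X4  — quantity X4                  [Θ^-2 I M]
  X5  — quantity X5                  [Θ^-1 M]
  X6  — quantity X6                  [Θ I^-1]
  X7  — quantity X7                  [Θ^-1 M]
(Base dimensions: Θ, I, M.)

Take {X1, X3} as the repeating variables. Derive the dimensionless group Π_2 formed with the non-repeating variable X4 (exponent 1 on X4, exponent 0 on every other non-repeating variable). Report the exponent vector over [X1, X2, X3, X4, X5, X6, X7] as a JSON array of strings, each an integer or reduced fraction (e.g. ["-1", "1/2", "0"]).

["1", "0", "0", "1", "0", "0", "0"]

Dimensional matrix (Θ×I×M by X1×X2×X3×X4×X5×X6×X7):
  Θ: [ 2 -2 -1 -2 -1  1 -1]
  I: [-1  1  0  1  0 -1  0]
  M: [-1  1  1  1  1  0  1]
RREF → pivots at {X1,X3} ⇒ r = 2
Repeat: X1,X3; free: X2,X4,X5,X6,X7
RREF:
  r0: [   1   -1    0   -1    0    1    0]
  r1: [   0    0    1    0    1    1    1]
  r2: [   0    0    0    0    0    0    0]
Fix exponent of X4 at 1, X2 at 0, X5 at 0, X6 at 0, X7 at 0; solve each RREF row for its pivot's exponent:
  r0: exp(X1) + (-1)·1 = 0 ⇒ exp(X1) = 1
  r1: exp(X3) + (0)·1 = 0 ⇒ exp(X3) = 0
Π_2 = X1 · X4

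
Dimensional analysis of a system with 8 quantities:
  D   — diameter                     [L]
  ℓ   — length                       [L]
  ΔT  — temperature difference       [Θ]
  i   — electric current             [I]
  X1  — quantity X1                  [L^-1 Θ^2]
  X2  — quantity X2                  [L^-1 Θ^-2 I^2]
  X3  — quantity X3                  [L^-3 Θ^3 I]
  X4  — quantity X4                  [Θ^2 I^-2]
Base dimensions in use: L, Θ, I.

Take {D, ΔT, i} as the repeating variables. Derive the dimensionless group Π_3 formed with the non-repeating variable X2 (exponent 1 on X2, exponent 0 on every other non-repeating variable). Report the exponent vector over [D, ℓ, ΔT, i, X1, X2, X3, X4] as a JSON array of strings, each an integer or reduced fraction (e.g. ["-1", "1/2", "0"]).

["1", "0", "2", "-2", "0", "1", "0", "0"]

Exponent matrix [L,Θ,I] × [D,ℓ,ΔT,i,X1,X2,X3,X4]:
  L: [ 1  1  0  0 -1 -1 -3  0]
  Θ: [ 0  0  1  0  2 -2  3  2]
  I: [ 0  0  0  1  0  2  1 -2]
Echelon form has 3 nonzero rows (pivots: D,ΔT,i)
Pivot set = {D,ΔT,i}, free = {ℓ,X1,X2,X3,X4}
RREF:
  r0: [   1    1    0    0   -1   -1   -3    0]
  r1: [   0    0    1    0    2   -2    3    2]
  r2: [   0    0    0    1    0    2    1   -2]
Fix exponent of X2 at 1, ℓ at 0, X1 at 0, X3 at 0, X4 at 0; solve each RREF row for its pivot's exponent:
  r0: exp(D) + (-1)·1 = 0 ⇒ exp(D) = 1
  r1: exp(ΔT) + (-2)·1 = 0 ⇒ exp(ΔT) = 2
  r2: exp(i) + (2)·1 = 0 ⇒ exp(i) = -2
Π_3 = D · ΔT^2 · i^-2 · X2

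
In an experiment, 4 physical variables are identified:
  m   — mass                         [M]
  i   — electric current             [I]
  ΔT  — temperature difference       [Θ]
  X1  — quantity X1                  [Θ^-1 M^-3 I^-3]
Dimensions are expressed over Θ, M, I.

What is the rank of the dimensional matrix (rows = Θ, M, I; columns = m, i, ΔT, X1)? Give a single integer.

3

Dimensional matrix (Θ×M×I by m×i×ΔT×X1):
  Θ: [ 0  0  1 -1]
  M: [ 1  0  0 -3]
  I: [ 0  1  0 -3]
RREF → pivots at {m,i,ΔT} ⇒ r = 3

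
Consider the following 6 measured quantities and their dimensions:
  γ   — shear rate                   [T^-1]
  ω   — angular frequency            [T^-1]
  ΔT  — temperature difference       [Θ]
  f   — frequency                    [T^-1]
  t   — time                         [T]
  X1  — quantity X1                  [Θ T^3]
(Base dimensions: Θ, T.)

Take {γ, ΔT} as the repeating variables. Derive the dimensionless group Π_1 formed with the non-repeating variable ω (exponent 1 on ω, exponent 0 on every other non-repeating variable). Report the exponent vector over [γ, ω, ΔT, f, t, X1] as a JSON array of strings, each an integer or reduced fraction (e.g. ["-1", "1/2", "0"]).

["-1", "1", "0", "0", "0", "0"]

Write exponents as rows Θ,T / cols γ,ω,ΔT,f,t,X1:
  Θ: [ 0  0  1  0  0  1]
  T: [-1 -1  0 -1  1  3]
Row reduction gives pivot columns γ,ΔT; rank = 2
Repeat: γ,ΔT; free: ω,f,t,X1
RREF:
  r0: [   1    1    0    1   -1   -3]
  r1: [   0    0    1    0    0    1]
Fix exponent of ω at 1, f at 0, t at 0, X1 at 0; solve each RREF row for its pivot's exponent:
  r0: exp(γ) + (1)·1 = 0 ⇒ exp(γ) = -1
  r1: exp(ΔT) + (0)·1 = 0 ⇒ exp(ΔT) = 0
Π_1 = γ^-1 · ω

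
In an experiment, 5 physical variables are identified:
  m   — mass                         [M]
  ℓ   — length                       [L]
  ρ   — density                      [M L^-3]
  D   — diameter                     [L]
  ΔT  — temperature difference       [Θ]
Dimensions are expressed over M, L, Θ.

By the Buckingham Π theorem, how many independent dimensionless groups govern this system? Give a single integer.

Write exponents as rows M,L,Θ / cols m,ℓ,ρ,D,ΔT:
  M: [ 1  0  1  0  0]
  L: [ 0  1 -3  1  0]
  Θ: [ 0  0  0  0  1]
Row reduction gives pivot columns m,ℓ,ΔT; rank = 3
Π count = n − r = 5 − 3 = 2

2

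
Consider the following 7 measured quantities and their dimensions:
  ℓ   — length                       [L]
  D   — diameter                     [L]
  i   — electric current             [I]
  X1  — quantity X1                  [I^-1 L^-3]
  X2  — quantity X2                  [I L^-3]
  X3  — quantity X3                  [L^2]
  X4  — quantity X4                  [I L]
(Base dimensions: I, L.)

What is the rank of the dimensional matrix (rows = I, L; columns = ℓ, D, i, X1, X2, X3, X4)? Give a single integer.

2

Write exponents as rows I,L / cols ℓ,D,i,X1,X2,X3,X4:
  I: [ 0  0  1 -1  1  0  1]
  L: [ 1  1  0 -3 -3  2  1]
Echelon form has 2 nonzero rows (pivots: ℓ,i)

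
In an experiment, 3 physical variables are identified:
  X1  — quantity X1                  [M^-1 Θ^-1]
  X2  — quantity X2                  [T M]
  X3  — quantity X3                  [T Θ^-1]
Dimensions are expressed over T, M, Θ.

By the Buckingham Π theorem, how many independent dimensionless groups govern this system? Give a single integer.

1

Exponent matrix [T,M,Θ] × [X1,X2,X3]:
  T: [ 0  1  1]
  M: [-1  1  0]
  Θ: [-1  0 -1]
Row reduction gives pivot columns X1,X2; rank = 2
3 vars − rank 2 = 1 Π group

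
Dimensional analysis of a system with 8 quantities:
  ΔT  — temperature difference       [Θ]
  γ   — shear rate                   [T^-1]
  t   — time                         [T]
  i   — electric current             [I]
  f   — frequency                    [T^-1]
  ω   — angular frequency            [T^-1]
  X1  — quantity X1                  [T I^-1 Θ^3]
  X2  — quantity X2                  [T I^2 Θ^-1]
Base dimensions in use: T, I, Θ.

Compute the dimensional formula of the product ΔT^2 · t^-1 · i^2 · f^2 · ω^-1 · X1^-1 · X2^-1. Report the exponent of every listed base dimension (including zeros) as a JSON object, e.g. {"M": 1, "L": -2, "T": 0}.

{"T": -4, "I": 1, "Θ": 0}

Write exponents as rows T,I,Θ / cols ΔT,γ,t,i,f,ω,X1,X2:
  T: [ 0 -1  1  0 -1 -1  1  1]
  I: [ 0  0  0  1  0  0 -1  2]
  Θ: [ 1  0  0  0  0  0  3 -1]
  [T]: (2)·0+(-1)·1+(2)·0+(2)·-1+(-1)·-1+(-1)·1+(-1)·1 = -4
  [I]: (2)·0+(-1)·0+(2)·1+(2)·0+(-1)·0+(-1)·-1+(-1)·2 = 1
  [Θ]: (2)·1+(-1)·0+(2)·0+(2)·0+(-1)·0+(-1)·3+(-1)·-1 = 0
⇒ T^-4 I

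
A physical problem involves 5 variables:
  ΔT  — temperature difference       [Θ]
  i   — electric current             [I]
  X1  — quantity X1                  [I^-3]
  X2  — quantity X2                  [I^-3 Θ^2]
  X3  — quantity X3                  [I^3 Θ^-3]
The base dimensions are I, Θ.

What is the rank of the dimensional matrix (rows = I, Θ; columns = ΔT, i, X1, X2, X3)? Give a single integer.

2

Exponent matrix [I,Θ] × [ΔT,i,X1,X2,X3]:
  I: [ 0  1 -3 -3  3]
  Θ: [ 1  0  0  2 -3]
RREF → pivots at {ΔT,i} ⇒ r = 2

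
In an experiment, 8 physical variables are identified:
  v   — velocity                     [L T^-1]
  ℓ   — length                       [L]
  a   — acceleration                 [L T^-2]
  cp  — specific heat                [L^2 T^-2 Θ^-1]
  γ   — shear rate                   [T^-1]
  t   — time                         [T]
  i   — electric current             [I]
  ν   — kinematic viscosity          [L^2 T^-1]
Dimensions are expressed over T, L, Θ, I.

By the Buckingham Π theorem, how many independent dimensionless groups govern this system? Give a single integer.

4

Dimensional matrix (T×L×Θ×I by v×ℓ×a×cp×γ×t×i×ν):
  T: [-1  0 -2 -2 -1  1  0 -1]
  L: [ 1  1  1  2  0  0  0  2]
  Θ: [ 0  0  0 -1  0  0  0  0]
  I: [ 0  0  0  0  0  0  1  0]
Row reduction gives pivot columns v,ℓ,cp,i; rank = 4
n=8, r=4 ⇒ 4 dimensionless groups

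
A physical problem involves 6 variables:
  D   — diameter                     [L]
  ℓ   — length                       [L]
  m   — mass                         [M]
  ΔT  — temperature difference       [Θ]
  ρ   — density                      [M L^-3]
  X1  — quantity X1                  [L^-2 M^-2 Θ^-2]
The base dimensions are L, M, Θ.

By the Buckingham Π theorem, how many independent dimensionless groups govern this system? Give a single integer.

3

Write exponents as rows L,M,Θ / cols D,ℓ,m,ΔT,ρ,X1:
  L: [ 1  1  0  0 -3 -2]
  M: [ 0  0  1  0  1 -2]
  Θ: [ 0  0  0  1  0 -2]
Echelon form has 3 nonzero rows (pivots: D,m,ΔT)
6 vars − rank 3 = 3 Π groups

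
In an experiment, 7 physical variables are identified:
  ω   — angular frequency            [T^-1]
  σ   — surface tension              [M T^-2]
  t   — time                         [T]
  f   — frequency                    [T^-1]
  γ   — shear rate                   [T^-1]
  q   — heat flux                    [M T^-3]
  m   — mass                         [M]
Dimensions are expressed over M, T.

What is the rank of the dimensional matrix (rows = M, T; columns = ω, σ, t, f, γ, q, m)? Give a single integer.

2

Write exponents as rows M,T / cols ω,σ,t,f,γ,q,m:
  M: [ 0  1  0  0  0  1  1]
  T: [-1 -2  1 -1 -1 -3  0]
Row reduction gives pivot columns ω,σ; rank = 2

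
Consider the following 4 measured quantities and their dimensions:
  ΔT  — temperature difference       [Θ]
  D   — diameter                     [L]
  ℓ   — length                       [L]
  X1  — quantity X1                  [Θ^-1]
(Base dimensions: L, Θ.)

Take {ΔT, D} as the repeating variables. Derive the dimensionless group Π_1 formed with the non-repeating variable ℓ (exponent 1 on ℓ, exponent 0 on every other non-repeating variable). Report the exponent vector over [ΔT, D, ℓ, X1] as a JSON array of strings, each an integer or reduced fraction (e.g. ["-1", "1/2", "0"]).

Exponent matrix [L,Θ] × [ΔT,D,ℓ,X1]:
  L: [ 0  1  1  0]
  Θ: [ 1  0  0 -1]
Echelon form has 2 nonzero rows (pivots: ΔT,D)
Repeat: ΔT,D; free: ℓ,X1
RREF:
  r0: [   1    0    0   -1]
  r1: [   0    1    1    0]
Fix exponent of ℓ at 1, X1 at 0; solve each RREF row for its pivot's exponent:
  r0: exp(ΔT) + (0)·1 = 0 ⇒ exp(ΔT) = 0
  r1: exp(D) + (1)·1 = 0 ⇒ exp(D) = -1
Π_1 = D^-1 · ℓ

["0", "-1", "1", "0"]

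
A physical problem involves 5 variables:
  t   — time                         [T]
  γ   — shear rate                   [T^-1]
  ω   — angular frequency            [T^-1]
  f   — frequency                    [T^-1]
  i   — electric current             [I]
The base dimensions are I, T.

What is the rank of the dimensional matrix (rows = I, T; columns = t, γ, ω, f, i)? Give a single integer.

Write exponents as rows I,T / cols t,γ,ω,f,i:
  I: [ 0  0  0  0  1]
  T: [ 1 -1 -1 -1  0]
Row reduction gives pivot columns t,i; rank = 2

2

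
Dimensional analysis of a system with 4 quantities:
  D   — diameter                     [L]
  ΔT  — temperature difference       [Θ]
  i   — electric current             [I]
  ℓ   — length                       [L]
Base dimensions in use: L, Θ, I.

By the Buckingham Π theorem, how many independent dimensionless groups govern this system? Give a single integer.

1

Write exponents as rows L,Θ,I / cols D,ΔT,i,ℓ:
  L: [ 1  0  0  1]
  Θ: [ 0  1  0  0]
  I: [ 0  0  1  0]
Row reduction gives pivot columns D,ΔT,i; rank = 3
Π count = n − r = 4 − 3 = 1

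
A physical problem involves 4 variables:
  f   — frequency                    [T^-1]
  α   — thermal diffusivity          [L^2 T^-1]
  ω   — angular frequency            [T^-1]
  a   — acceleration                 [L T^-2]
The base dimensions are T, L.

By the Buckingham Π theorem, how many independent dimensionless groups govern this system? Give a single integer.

2

Exponent matrix [T,L] × [f,α,ω,a]:
  T: [-1 -1 -1 -2]
  L: [ 0  2  0  1]
Row reduction gives pivot columns f,α; rank = 2
n=4, r=2 ⇒ 2 dimensionless groups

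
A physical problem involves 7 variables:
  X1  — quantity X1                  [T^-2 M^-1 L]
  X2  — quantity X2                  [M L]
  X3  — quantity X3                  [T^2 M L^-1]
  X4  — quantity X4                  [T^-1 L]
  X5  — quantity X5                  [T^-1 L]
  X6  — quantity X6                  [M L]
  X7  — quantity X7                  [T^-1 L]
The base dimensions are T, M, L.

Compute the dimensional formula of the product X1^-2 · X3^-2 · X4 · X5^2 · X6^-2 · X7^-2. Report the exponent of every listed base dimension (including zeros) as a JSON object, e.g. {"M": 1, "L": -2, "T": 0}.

{"T": -1, "M": -2, "L": -1}

Write exponents as rows T,M,L / cols X1,X2,X3,X4,X5,X6,X7:
  T: [-2  0  2 -1 -1  0 -1]
  M: [-1  1  1  0  0  1  0]
  L: [ 1  1 -1  1  1  1  1]
  [T]: (-2)·-2+(-2)·2+(1)·-1+(2)·-1+(-2)·0+(-2)·-1 = -1
  [M]: (-2)·-1+(-2)·1+(1)·0+(2)·0+(-2)·1+(-2)·0 = -2
  [L]: (-2)·1+(-2)·-1+(1)·1+(2)·1+(-2)·1+(-2)·1 = -1
⇒ T^-1 M^-2 L^-1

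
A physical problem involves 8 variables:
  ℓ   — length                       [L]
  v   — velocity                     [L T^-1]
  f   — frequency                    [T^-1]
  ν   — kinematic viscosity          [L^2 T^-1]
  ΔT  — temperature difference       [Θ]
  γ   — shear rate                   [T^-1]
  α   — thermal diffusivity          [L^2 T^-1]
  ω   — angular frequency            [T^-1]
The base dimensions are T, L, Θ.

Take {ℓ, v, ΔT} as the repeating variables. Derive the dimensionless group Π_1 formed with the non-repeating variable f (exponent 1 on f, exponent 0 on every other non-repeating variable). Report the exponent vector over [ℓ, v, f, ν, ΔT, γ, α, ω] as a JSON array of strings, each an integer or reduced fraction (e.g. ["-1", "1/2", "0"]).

["1", "-1", "1", "0", "0", "0", "0", "0"]

Dimensional matrix (T×L×Θ by ℓ×v×f×ν×ΔT×γ×α×ω):
  T: [ 0 -1 -1 -1  0 -1 -1 -1]
  L: [ 1  1  0  2  0  0  2  0]
  Θ: [ 0  0  0  0  1  0  0  0]
Echelon form has 3 nonzero rows (pivots: ℓ,v,ΔT)
Repeat: ℓ,v,ΔT; free: f,ν,γ,α,ω
RREF:
  r0: [   1    0   -1    1    0   -1    1   -1]
  r1: [   0    1    1    1    0    1    1    1]
  r2: [   0    0    0    0    1    0    0    0]
Fix exponent of f at 1, ν at 0, γ at 0, α at 0, ω at 0; solve each RREF row for its pivot's exponent:
  r0: exp(ℓ) + (-1)·1 = 0 ⇒ exp(ℓ) = 1
  r1: exp(v) + (1)·1 = 0 ⇒ exp(v) = -1
  r2: exp(ΔT) + (0)·1 = 0 ⇒ exp(ΔT) = 0
Π_1 = ℓ · v^-1 · f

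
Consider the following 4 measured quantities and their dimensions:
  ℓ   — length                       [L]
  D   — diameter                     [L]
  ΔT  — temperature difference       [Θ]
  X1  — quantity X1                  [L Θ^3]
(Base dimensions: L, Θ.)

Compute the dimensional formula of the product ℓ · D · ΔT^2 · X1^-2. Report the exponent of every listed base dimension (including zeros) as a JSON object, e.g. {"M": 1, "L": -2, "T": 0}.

Write exponents as rows L,Θ / cols ℓ,D,ΔT,X1:
  L: [ 1  1  0  1]
  Θ: [ 0  0  1  3]
  [L]: (1)·1+(1)·1+(2)·0+(-2)·1 = 0
  [Θ]: (1)·0+(1)·0+(2)·1+(-2)·3 = -4
⇒ Θ^-4

{"L": 0, "Θ": -4}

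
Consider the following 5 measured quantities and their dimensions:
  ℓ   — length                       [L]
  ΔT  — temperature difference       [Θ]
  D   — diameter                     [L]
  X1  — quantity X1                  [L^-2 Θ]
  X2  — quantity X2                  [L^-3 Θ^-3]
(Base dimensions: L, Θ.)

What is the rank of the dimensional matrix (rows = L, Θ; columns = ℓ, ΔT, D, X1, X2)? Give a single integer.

Exponent matrix [L,Θ] × [ℓ,ΔT,D,X1,X2]:
  L: [ 1  0  1 -2 -3]
  Θ: [ 0  1  0  1 -3]
Row reduction gives pivot columns ℓ,ΔT; rank = 2

2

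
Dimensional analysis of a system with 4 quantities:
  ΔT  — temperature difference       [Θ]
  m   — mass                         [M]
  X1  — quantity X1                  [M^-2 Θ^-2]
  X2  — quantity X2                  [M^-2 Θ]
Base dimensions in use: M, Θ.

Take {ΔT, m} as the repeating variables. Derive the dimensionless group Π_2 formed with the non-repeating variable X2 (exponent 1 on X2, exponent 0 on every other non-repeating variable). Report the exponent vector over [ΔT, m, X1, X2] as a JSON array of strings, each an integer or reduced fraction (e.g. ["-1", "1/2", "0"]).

["-1", "2", "0", "1"]

Write exponents as rows M,Θ / cols ΔT,m,X1,X2:
  M: [ 0  1 -2 -2]
  Θ: [ 1  0 -2  1]
Row reduction gives pivot columns ΔT,m; rank = 2
Repeat: ΔT,m; free: X1,X2
RREF:
  r0: [   1    0   -2    1]
  r1: [   0    1   -2   -2]
Fix exponent of X2 at 1, X1 at 0; solve each RREF row for its pivot's exponent:
  r0: exp(ΔT) + (1)·1 = 0 ⇒ exp(ΔT) = -1
  r1: exp(m) + (-2)·1 = 0 ⇒ exp(m) = 2
Π_2 = ΔT^-1 · m^2 · X2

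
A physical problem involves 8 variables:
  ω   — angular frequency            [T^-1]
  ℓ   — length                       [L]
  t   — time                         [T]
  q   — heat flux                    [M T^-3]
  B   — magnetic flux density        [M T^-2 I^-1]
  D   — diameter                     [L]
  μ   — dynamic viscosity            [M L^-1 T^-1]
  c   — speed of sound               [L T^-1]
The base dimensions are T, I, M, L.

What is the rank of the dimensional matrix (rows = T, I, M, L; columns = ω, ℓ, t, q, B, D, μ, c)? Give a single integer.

Exponent matrix [T,I,M,L] × [ω,ℓ,t,q,B,D,μ,c]:
  T: [-1  0  1 -3 -2  0 -1 -1]
  I: [ 0  0  0  0 -1  0  0  0]
  M: [ 0  0  0  1  1  0  1  0]
  L: [ 0  1  0  0  0  1 -1  1]
Echelon form has 4 nonzero rows (pivots: ω,ℓ,q,B)

4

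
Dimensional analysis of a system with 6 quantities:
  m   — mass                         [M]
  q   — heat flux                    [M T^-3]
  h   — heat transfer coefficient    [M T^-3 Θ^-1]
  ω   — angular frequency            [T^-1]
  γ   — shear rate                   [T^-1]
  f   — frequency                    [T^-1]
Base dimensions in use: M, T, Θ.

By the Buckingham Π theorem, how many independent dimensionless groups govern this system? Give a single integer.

Write exponents as rows M,T,Θ / cols m,q,h,ω,γ,f:
  M: [ 1  1  1  0  0  0]
  T: [ 0 -3 -3 -1 -1 -1]
  Θ: [ 0  0 -1  0  0  0]
RREF → pivots at {m,q,h} ⇒ r = 3
Π count = n − r = 6 − 3 = 3

3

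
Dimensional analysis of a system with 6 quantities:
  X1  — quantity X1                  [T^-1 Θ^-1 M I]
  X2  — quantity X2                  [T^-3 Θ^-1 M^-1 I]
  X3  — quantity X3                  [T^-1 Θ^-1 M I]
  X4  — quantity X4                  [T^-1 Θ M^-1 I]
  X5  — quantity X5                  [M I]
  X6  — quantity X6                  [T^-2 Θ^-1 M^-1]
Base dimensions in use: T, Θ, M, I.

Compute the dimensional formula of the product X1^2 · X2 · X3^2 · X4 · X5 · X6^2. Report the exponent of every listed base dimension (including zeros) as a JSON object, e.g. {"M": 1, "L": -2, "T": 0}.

{"T": -12, "Θ": -6, "M": 1, "I": 7}

Dimensional matrix (T×Θ×M×I by X1×X2×X3×X4×X5×X6):
  T: [-1 -3 -1 -1  0 -2]
  Θ: [-1 -1 -1  1  0 -1]
  M: [ 1 -1  1 -1  1 -1]
  I: [ 1  1  1  1  1  0]
  [T]: (2)·-1+(1)·-3+(2)·-1+(1)·-1+(1)·0+(2)·-2 = -12
  [Θ]: (2)·-1+(1)·-1+(2)·-1+(1)·1+(1)·0+(2)·-1 = -6
  [M]: (2)·1+(1)·-1+(2)·1+(1)·-1+(1)·1+(2)·-1 = 1
  [I]: (2)·1+(1)·1+(2)·1+(1)·1+(1)·1+(2)·0 = 7
⇒ T^-12 Θ^-6 M I^7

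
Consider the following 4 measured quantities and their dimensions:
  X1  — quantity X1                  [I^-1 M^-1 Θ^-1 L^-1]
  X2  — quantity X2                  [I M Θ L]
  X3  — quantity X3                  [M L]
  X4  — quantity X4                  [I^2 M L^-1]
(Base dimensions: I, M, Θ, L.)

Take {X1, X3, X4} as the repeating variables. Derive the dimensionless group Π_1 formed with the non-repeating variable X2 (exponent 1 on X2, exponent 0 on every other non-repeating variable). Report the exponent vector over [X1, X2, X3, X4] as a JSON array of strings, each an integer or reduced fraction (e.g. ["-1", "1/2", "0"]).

["1", "1", "0", "0"]

Write exponents as rows I,M,Θ,L / cols X1,X2,X3,X4:
  I: [-1  1  0  2]
  M: [-1  1  1  1]
  Θ: [-1  1  0  0]
  L: [-1  1  1 -1]
Echelon form has 3 nonzero rows (pivots: X1,X3,X4)
Repeat: X1,X3,X4; free: X2
RREF:
  r0: [   1   -1    0    0]
  r1: [   0    0    1    0]
  r2: [   0    0    0    1]
  r3: [   0    0    0    0]
Fix exponent of X2 at 1; solve each RREF row for its pivot's exponent:
  r0: exp(X1) + (-1)·1 = 0 ⇒ exp(X1) = 1
  r1: exp(X3) + (0)·1 = 0 ⇒ exp(X3) = 0
  r2: exp(X4) + (0)·1 = 0 ⇒ exp(X4) = 0
Π_1 = X1 · X2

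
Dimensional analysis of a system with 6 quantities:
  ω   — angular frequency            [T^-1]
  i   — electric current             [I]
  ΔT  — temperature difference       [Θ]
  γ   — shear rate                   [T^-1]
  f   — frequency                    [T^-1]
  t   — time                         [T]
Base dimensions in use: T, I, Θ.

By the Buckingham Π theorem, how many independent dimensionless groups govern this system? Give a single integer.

3

Exponent matrix [T,I,Θ] × [ω,i,ΔT,γ,f,t]:
  T: [-1  0  0 -1 -1  1]
  I: [ 0  1  0  0  0  0]
  Θ: [ 0  0  1  0  0  0]
Echelon form has 3 nonzero rows (pivots: ω,i,ΔT)
Π count = n − r = 6 − 3 = 3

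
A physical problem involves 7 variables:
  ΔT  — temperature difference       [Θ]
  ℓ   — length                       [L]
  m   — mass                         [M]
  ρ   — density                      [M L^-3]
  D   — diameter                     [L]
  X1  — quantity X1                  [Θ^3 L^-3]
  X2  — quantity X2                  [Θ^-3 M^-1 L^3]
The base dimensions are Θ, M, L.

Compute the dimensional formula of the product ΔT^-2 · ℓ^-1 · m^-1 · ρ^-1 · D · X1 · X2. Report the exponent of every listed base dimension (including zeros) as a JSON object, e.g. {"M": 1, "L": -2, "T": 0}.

Write exponents as rows Θ,M,L / cols ΔT,ℓ,m,ρ,D,X1,X2:
  Θ: [ 1  0  0  0  0  3 -3]
  M: [ 0  0  1  1  0  0 -1]
  L: [ 0  1  0 -3  1 -3  3]
  [Θ]: (-2)·1+(-1)·0+(-1)·0+(-1)·0+(1)·0+(1)·3+(1)·-3 = -2
  [M]: (-2)·0+(-1)·0+(-1)·1+(-1)·1+(1)·0+(1)·0+(1)·-1 = -3
  [L]: (-2)·0+(-1)·1+(-1)·0+(-1)·-3+(1)·1+(1)·-3+(1)·3 = 3
⇒ Θ^-2 M^-3 L^3

{"Θ": -2, "M": -3, "L": 3}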